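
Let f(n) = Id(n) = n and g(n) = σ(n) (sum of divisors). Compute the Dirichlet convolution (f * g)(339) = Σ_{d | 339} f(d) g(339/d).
(Id * σ)(339) = 1589

Divisors of 339: [1, 3, 113, 339]. For each d | 339:
  d = 1: Id(1) · σ(339/1) = 1 · 456 = 456
  d = 3: Id(3) · σ(339/3) = 3 · 114 = 342
  d = 113: Id(113) · σ(339/113) = 113 · 4 = 452
  d = 339: Id(339) · σ(339/339) = 339 · 1 = 339
Summing: (Id * σ)(339) = 456 + 342 + 452 + 339 = 1589.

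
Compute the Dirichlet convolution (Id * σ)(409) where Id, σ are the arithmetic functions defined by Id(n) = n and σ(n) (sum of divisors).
(Id * σ)(409) = 819

Divisors of 409: [1, 409]. For each d | 409:
  d = 1: Id(1) · σ(409/1) = 1 · 410 = 410
  d = 409: Id(409) · σ(409/409) = 409 · 1 = 409
Summing: (Id * σ)(409) = 410 + 409 = 819.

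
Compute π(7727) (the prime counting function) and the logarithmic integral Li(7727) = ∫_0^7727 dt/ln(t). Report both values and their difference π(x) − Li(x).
π(7727) = 981;  Li(7727) ≈ 995.98;  π(x) − Li(x) ≈ -14.98.

Direct count of primes ≤ 7727 gives π(7727) = 981. Numerical evaluation of the logarithmic integral gives Li(7727) ≈ 995.98. The difference π(x) − Li(x) ≈ -14.98 is typically negative for small/moderate x (Li(x) overestimates), though Littlewood's theorem shows this sign changes infinitely often.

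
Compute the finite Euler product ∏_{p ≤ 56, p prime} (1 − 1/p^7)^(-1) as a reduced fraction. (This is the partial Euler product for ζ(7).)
∏ = 72859781352345946164271325208512748367496302513429047898775811498046799405380225394802980517015901501332936608125/72256491859259542003929080814473893559535113224475133477501839873036689289530416476883582246279412849505472872448

The primes p ≤ 56 are [2, 3, 5, 7, 11, 13, 17, 19, 23, 29, 31, 37, 41, 43, 47, 53]. For each prime, (1 − 1/p^7)^(-1) = p^7 / (p^7 − 1). The product is (1 − 1/2^7)^(-1), (1 − 1/3^7)^(-1), (1 − 1/5^7)^(-1), (1 − 1/7^7)^(-1), (1 − 1/11^7)^(-1), (1 − 1/13^7)^(-1), (1 − 1/17^7)^(-1), (1 − 1/19^7)^(-1), (1 − 1/23^7)^(-1), (1 − 1/29^7)^(-1), (1 − 1/31^7)^(-1), (1 − 1/37^7)^(-1), (1 − 1/41^7)^(-1), (1 − 1/43^7)^(-1), (1 − 1/47^7)^(-1), (1 − 1/53^7)^(-1) = ∏ p^7 / (p^7 − 1) = 72859781352345946164271325208512748367496302513429047898775811498046799405380225394802980517015901501332936608125/72256491859259542003929080814473893559535113224475133477501839873036689289530416476883582246279412849505472872448.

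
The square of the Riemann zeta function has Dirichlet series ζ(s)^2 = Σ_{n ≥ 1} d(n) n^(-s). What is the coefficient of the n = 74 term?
d(74) = 4

ζ(s)^2 = (Σ 1/m^s)(Σ 1/k^s). The coefficient of 1/n^s in the product is the number of ordered pairs (m, k) with mk = n, which equals d(n). For n = 74, divisors are [1, 2, 37, 74], so d(74) = 4.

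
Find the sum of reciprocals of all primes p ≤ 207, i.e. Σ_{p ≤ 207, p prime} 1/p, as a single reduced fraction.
Σ 1/p = 15202313841027497739047080375538859939135227730139536997746371469607707132833646367/7799922041683461553249199106329813876687996789903550945093032474868511536164700810

π(207) = 46, so the primes ≤ 207 are [2, 3, 5, 7, 11, 13, 17, 19, 23, 29, 31, 37, 41, 43, 47, 53, 59, 61, 67, 71, 73, 79, 83, 89, 97, 101, 103, 107, 109, 113, 127, 131, 137, 139, 149, 151, 157, 163, 167, 173, 179, 181, 191, 193, 197, 199]. Summing 1/p over these primes: 15202313841027497739047080375538859939135227730139536997746371469607707132833646367/7799922041683461553249199106329813876687996789903550945093032474868511536164700810 ≈ 1.9490. Mertens estimate ln ln(207) + 0.2615 ≈ 1.9354.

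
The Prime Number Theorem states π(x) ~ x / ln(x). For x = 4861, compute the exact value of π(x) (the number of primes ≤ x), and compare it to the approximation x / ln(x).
π(4861) = 651;  x/ln(x) ≈ 572.62;  relative error ≈ 12.04%.

Directly count primes up to 4861: π(4861) = 651. The PNT approximation gives 4861/ln(4861) ≈ 4861/8.48900 ≈ 572.62. Relative error (π(x) − x/ln(x)) / π(x) ≈ 12.04%; the approximation is known to undercount slightly (Li(x) is a better estimate).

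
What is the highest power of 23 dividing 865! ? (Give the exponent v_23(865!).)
v_23(865!) = 38

Legendre's formula: v_p(n!) = Σ_{k ≥ 1} ⌊n / p^k⌋. For p = 23, n = 865, the terms are:
  ⌊865/23^1⌋ = ⌊865/23⌋ = 37
  ⌊865/23^2⌋ = ⌊865/529⌋ = 1
(the next term ⌊865/23^3⌋ = 0, terminating the sum). Summing: v_23(865!) = 37 + 1 = 38.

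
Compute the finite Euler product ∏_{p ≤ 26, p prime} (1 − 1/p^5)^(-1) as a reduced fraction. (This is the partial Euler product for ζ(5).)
∏ = 582482264223124461788463317320875/561738592476112179351889397970176

The primes p ≤ 26 are [2, 3, 5, 7, 11, 13, 17, 19, 23]. For each prime, (1 − 1/p^5)^(-1) = p^5 / (p^5 − 1). The product is (1 − 1/2^5)^(-1), (1 − 1/3^5)^(-1), (1 − 1/5^5)^(-1), (1 − 1/7^5)^(-1), (1 − 1/11^5)^(-1), (1 − 1/13^5)^(-1), (1 − 1/17^5)^(-1), (1 − 1/19^5)^(-1), (1 − 1/23^5)^(-1) = ∏ p^5 / (p^5 − 1) = 582482264223124461788463317320875/561738592476112179351889397970176.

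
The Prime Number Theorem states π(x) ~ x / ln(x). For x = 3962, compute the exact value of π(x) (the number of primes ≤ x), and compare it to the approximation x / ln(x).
π(3962) = 548;  x/ln(x) ≈ 478.24;  relative error ≈ 12.73%.

Directly count primes up to 3962: π(3962) = 548. The PNT approximation gives 3962/ln(3962) ≈ 3962/8.28450 ≈ 478.24. Relative error (π(x) − x/ln(x)) / π(x) ≈ 12.73%; the approximation is known to undercount slightly (Li(x) is a better estimate).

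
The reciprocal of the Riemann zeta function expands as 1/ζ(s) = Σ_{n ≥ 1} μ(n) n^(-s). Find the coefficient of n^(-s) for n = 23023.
μ(23023) = 1

Factor n = 23023 = 7 · 11 · 13 · 23. μ(n) = 0 if any exponent ≥ 2 (not squarefree); otherwise μ(n) = (−1)^{ω(n)} where ω(n) is the number of distinct prime factors. Applying: μ(23023) = 1.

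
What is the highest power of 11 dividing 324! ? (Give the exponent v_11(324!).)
v_11(324!) = 31

Legendre's formula: v_p(n!) = Σ_{k ≥ 1} ⌊n / p^k⌋. For p = 11, n = 324, the terms are:
  ⌊324/11^1⌋ = ⌊324/11⌋ = 29
  ⌊324/11^2⌋ = ⌊324/121⌋ = 2
(the next term ⌊324/11^3⌋ = 0, terminating the sum). Summing: v_11(324!) = 29 + 2 = 31.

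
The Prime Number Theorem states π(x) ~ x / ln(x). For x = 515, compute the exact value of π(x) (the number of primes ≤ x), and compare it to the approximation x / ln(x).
π(515) = 97;  x/ln(x) ≈ 82.48;  relative error ≈ 14.97%.

Directly count primes up to 515: π(515) = 97. The PNT approximation gives 515/ln(515) ≈ 515/6.24417 ≈ 82.48. Relative error (π(x) − x/ln(x)) / π(x) ≈ 14.97%; the approximation is known to undercount slightly (Li(x) is a better estimate).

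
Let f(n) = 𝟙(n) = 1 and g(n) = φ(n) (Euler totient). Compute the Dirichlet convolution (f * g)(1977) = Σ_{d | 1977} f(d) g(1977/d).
(𝟙 * φ)(1977) = 1977

Divisors of 1977: [1, 3, 659, 1977]. For each d | 1977:
  d = 1: 𝟙(1) · φ(1977/1) = 1 · 1316 = 1316
  d = 3: 𝟙(3) · φ(1977/3) = 1 · 658 = 658
  d = 659: 𝟙(659) · φ(1977/659) = 1 · 2 = 2
  d = 1977: 𝟙(1977) · φ(1977/1977) = 1 · 1 = 1
Summing: (𝟙 * φ)(1977) = 1316 + 658 + 2 + 1 = 1977.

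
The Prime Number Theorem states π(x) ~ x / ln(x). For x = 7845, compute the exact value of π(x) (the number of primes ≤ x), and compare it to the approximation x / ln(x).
π(7845) = 991;  x/ln(x) ≈ 874.81;  relative error ≈ 11.72%.

Directly count primes up to 7845: π(7845) = 991. The PNT approximation gives 7845/ln(7845) ≈ 7845/8.96763 ≈ 874.81. Relative error (π(x) − x/ln(x)) / π(x) ≈ 11.72%; the approximation is known to undercount slightly (Li(x) is a better estimate).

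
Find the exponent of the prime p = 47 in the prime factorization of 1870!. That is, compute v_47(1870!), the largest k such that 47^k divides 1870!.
v_47(1870!) = 39

Legendre's formula: v_p(n!) = Σ_{k ≥ 1} ⌊n / p^k⌋. For p = 47, n = 1870, the terms are:
  ⌊1870/47^1⌋ = ⌊1870/47⌋ = 39
(the next term ⌊1870/47^2⌋ = 0, terminating the sum). Summing: v_47(1870!) = 39 = 39.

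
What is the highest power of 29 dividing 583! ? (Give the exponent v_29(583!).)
v_29(583!) = 20

Legendre's formula: v_p(n!) = Σ_{k ≥ 1} ⌊n / p^k⌋. For p = 29, n = 583, the terms are:
  ⌊583/29^1⌋ = ⌊583/29⌋ = 20
(the next term ⌊583/29^2⌋ = 0, terminating the sum). Summing: v_29(583!) = 20 = 20.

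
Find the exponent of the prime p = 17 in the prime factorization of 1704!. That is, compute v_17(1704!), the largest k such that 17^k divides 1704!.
v_17(1704!) = 105

Legendre's formula: v_p(n!) = Σ_{k ≥ 1} ⌊n / p^k⌋. For p = 17, n = 1704, the terms are:
  ⌊1704/17^1⌋ = ⌊1704/17⌋ = 100
  ⌊1704/17^2⌋ = ⌊1704/289⌋ = 5
(the next term ⌊1704/17^3⌋ = 0, terminating the sum). Summing: v_17(1704!) = 100 + 5 = 105.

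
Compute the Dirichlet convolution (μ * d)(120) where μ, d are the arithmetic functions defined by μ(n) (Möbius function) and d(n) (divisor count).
(μ * d)(120) = 1

Divisors of 120: [1, 2, 3, 4, 5, 6, 8, 10, 12, 15, 20, 24, 30, 40, 60, 120]. For each d | 120:
  d = 1: μ(1) · d(120/1) = 1 · 16 = 16
  d = 2: μ(2) · d(120/2) = -1 · 12 = -12
  d = 3: μ(3) · d(120/3) = -1 · 8 = -8
  d = 4: μ(4) · d(120/4) = 0 · 8 = 0
  d = 5: μ(5) · d(120/5) = -1 · 8 = -8
  d = 6: μ(6) · d(120/6) = 1 · 6 = 6
  d = 8: μ(8) · d(120/8) = 0 · 4 = 0
  d = 10: μ(10) · d(120/10) = 1 · 6 = 6
  d = 12: μ(12) · d(120/12) = 0 · 4 = 0
  d = 15: μ(15) · d(120/15) = 1 · 4 = 4
  d = 20: μ(20) · d(120/20) = 0 · 4 = 0
  d = 24: μ(24) · d(120/24) = 0 · 2 = 0
  d = 30: μ(30) · d(120/30) = -1 · 3 = -3
  d = 40: μ(40) · d(120/40) = 0 · 2 = 0
  d = 60: μ(60) · d(120/60) = 0 · 2 = 0
  d = 120: μ(120) · d(120/120) = 0 · 1 = 0
Summing: (μ * d)(120) = 16 + -12 + -8 + 0 + -8 + 6 + 0 + 6 + 0 + 4 + 0 + 0 + -3 + 0 + 0 + 0 = 1.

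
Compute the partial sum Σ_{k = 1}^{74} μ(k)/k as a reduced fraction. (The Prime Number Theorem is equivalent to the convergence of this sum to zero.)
Σ μ(k)/k = -7431196043498463691814948/581852579989271773580304621

Values of μ(k) for 1 ≤ k ≤ 74: μ(1) = 1, μ(2) = -1, μ(3) = -1, μ(5) = -1, μ(6) = 1, μ(7) = -1, μ(10) = 1, μ(11) = -1, μ(13) = -1, μ(14) = 1, μ(15) = 1, μ(17) = -1, μ(19) = -1, μ(21) = 1, μ(22) = 1, μ(23) = -1, μ(26) = 1, μ(29) = -1, μ(30) = -1, μ(31) = -1, μ(33) = 1, μ(34) = 1, μ(35) = 1, μ(37) = -1, μ(38) = 1, μ(39) = 1, μ(41) = -1, μ(42) = -1, μ(43) = -1, μ(46) = 1, μ(47) = -1, μ(51) = 1, μ(53) = -1, μ(55) = 1, μ(57) = 1, μ(58) = 1, μ(59) = -1, μ(61) = -1, μ(62) = 1, μ(65) = 1, μ(66) = -1, μ(67) = -1, μ(69) = 1, μ(70) = -1, μ(71) = -1, μ(73) = -1, μ(74) = 1, with μ = 0 on non-squarefree integers. Summing μ(k)/k for k where μ(k) ≠ 0 gives -7431196043498463691814948/581852579989271773580304621 ≈ -0.0128. (PNT ⟺ this sum → 0 as n → ∞.)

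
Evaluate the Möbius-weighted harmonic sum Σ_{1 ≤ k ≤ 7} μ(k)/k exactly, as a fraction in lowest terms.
Σ μ(k)/k = -1/105

Values of μ(k) for 1 ≤ k ≤ 7: μ(1) = 1, μ(2) = -1, μ(3) = -1, μ(5) = -1, μ(6) = 1, μ(7) = -1, with μ = 0 on non-squarefree integers. Summing μ(k)/k for k where μ(k) ≠ 0 gives -1/105 ≈ -0.0095. (PNT ⟺ this sum → 0 as n → ∞.)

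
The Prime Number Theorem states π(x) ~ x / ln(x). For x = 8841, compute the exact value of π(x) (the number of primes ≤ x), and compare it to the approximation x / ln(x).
π(8841) = 1102;  x/ln(x) ≈ 972.91;  relative error ≈ 11.71%.

Directly count primes up to 8841: π(8841) = 1102. The PNT approximation gives 8841/ln(8841) ≈ 8841/9.08716 ≈ 972.91. Relative error (π(x) − x/ln(x)) / π(x) ≈ 11.71%; the approximation is known to undercount slightly (Li(x) is a better estimate).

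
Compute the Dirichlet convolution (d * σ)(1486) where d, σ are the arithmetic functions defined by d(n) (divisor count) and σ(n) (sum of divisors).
(d * σ)(1486) = 3730

Divisors of 1486: [1, 2, 743, 1486]. For each d | 1486:
  d = 1: d(1) · σ(1486/1) = 1 · 2232 = 2232
  d = 2: d(2) · σ(1486/2) = 2 · 744 = 1488
  d = 743: d(743) · σ(1486/743) = 2 · 3 = 6
  d = 1486: d(1486) · σ(1486/1486) = 4 · 1 = 4
Summing: (d * σ)(1486) = 2232 + 1488 + 6 + 4 = 3730.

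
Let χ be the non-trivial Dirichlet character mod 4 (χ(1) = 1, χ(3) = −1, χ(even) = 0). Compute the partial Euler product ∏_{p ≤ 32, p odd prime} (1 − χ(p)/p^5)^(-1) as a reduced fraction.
∏ = 52015810615424538455317584769582112629834289625/52216435813704314792391924764477903837266444288

The odd primes p ≤ 32 are [3, 5, 7, 11, 13, 17, 19, 23, 29, 31]. For each, χ(p) = 1 if p ≡ 1 mod 4, χ(p) = −1 if p ≡ 3 mod 4. Taking (1 − χ(p)/p^5)^(-1) = p^5/(p^5 − χ(p)): (1 − (-1)/3^5)^(-1) · (1 − (1)/5^5)^(-1) · (1 − (-1)/7^5)^(-1) · (1 − (-1)/11^5)^(-1) · (1 − (1)/13^5)^(-1) · (1 − (1)/17^5)^(-1) · (1 − (-1)/19^5)^(-1) · (1 − (-1)/23^5)^(-1) · (1 − (1)/29^5)^(-1) · (1 − (-1)/31^5)^(-1) = 52015810615424538455317584769582112629834289625/52216435813704314792391924764477903837266444288.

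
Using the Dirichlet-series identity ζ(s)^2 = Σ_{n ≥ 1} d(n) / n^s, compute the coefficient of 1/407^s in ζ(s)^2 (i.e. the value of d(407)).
d(407) = 4

ζ(s)^2 = (Σ 1/m^s)(Σ 1/k^s). The coefficient of 1/n^s in the product is the number of ordered pairs (m, k) with mk = n, which equals d(n). For n = 407, divisors are [1, 11, 37, 407], so d(407) = 4.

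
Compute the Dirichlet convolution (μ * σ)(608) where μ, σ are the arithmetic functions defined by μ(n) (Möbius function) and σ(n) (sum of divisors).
(μ * σ)(608) = 608

Divisors of 608: [1, 2, 4, 8, 16, 19, 32, 38, 76, 152, 304, 608]. For each d | 608:
  d = 1: μ(1) · σ(608/1) = 1 · 1260 = 1260
  d = 2: μ(2) · σ(608/2) = -1 · 620 = -620
  d = 4: μ(4) · σ(608/4) = 0 · 300 = 0
  d = 8: μ(8) · σ(608/8) = 0 · 140 = 0
  d = 16: μ(16) · σ(608/16) = 0 · 60 = 0
  d = 19: μ(19) · σ(608/19) = -1 · 63 = -63
  d = 32: μ(32) · σ(608/32) = 0 · 20 = 0
  d = 38: μ(38) · σ(608/38) = 1 · 31 = 31
  d = 76: μ(76) · σ(608/76) = 0 · 15 = 0
  d = 152: μ(152) · σ(608/152) = 0 · 7 = 0
  d = 304: μ(304) · σ(608/304) = 0 · 3 = 0
  d = 608: μ(608) · σ(608/608) = 0 · 1 = 0
Summing: (μ * σ)(608) = 1260 + -620 + 0 + 0 + 0 + -63 + 0 + 31 + 0 + 0 + 0 + 0 = 608.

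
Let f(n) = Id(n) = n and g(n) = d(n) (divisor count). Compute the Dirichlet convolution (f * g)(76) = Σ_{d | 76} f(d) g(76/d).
(Id * d)(76) = 231

Divisors of 76: [1, 2, 4, 19, 38, 76]. For each d | 76:
  d = 1: Id(1) · d(76/1) = 1 · 6 = 6
  d = 2: Id(2) · d(76/2) = 2 · 4 = 8
  d = 4: Id(4) · d(76/4) = 4 · 2 = 8
  d = 19: Id(19) · d(76/19) = 19 · 3 = 57
  d = 38: Id(38) · d(76/38) = 38 · 2 = 76
  d = 76: Id(76) · d(76/76) = 76 · 1 = 76
Summing: (Id * d)(76) = 6 + 8 + 8 + 57 + 76 + 76 = 231.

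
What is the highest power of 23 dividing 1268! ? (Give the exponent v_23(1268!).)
v_23(1268!) = 57

Legendre's formula: v_p(n!) = Σ_{k ≥ 1} ⌊n / p^k⌋. For p = 23, n = 1268, the terms are:
  ⌊1268/23^1⌋ = ⌊1268/23⌋ = 55
  ⌊1268/23^2⌋ = ⌊1268/529⌋ = 2
(the next term ⌊1268/23^3⌋ = 0, terminating the sum). Summing: v_23(1268!) = 55 + 2 = 57.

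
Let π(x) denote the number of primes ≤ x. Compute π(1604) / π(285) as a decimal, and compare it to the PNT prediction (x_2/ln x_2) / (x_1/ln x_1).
π(1604)/π(285) = 252/61 ≈ 4.1311;  PNT prediction ≈ 4.3105.

π(285) = 61 and π(1604) = 252, so π(1604)/π(285) ≈ 4.1311. The PNT-predicted ratio is (1604/ln(1604)) / (285/ln(285)) ≈ 4.3105. The two agree to within a few percent, as expected.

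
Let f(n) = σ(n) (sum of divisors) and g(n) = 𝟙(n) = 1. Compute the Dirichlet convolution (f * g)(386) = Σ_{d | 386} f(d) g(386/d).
(σ * 𝟙)(386) = 780

Divisors of 386: [1, 2, 193, 386]. For each d | 386:
  d = 1: σ(1) · 𝟙(386/1) = 1 · 1 = 1
  d = 2: σ(2) · 𝟙(386/2) = 3 · 1 = 3
  d = 193: σ(193) · 𝟙(386/193) = 194 · 1 = 194
  d = 386: σ(386) · 𝟙(386/386) = 582 · 1 = 582
Summing: (σ * 𝟙)(386) = 1 + 3 + 194 + 582 = 780.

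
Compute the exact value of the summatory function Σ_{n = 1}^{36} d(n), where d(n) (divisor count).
Σ_{n ≤ 36} d(n) = 140

Compute d(n) for each 1 ≤ n ≤ 36: d(1) = 1, d(2) = 2, d(3) = 2, d(4) = 3, d(5) = 2, d(6) = 4, d(7) = 2, d(8) = 4, d(9) = 3, d(10) = 4, d(11) = 2, d(12) = 6, d(13) = 2, d(14) = 4, d(15) = 4, d(16) = 5, d(17) = 2, d(18) = 6, d(19) = 2, d(20) = 6, d(21) = 4, d(22) = 4, d(23) = 2, d(24) = 8, d(25) = 3, d(26) = 4, d(27) = 4, d(28) = 6, d(29) = 2, d(30) = 8, d(31) = 2, d(32) = 6, d(33) = 4, d(34) = 4, d(35) = 4, d(36) = 9. Summing all 36 values: 140. (Dirichlet's divisor formula: Σ_{n ≤ x} d(n) = x ln(x) + (2γ − 1) x + O(√x). For x = 36, the asymptotic estimate is ≈ 134.57.)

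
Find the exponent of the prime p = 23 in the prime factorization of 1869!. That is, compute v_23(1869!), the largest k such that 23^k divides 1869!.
v_23(1869!) = 84

Legendre's formula: v_p(n!) = Σ_{k ≥ 1} ⌊n / p^k⌋. For p = 23, n = 1869, the terms are:
  ⌊1869/23^1⌋ = ⌊1869/23⌋ = 81
  ⌊1869/23^2⌋ = ⌊1869/529⌋ = 3
(the next term ⌊1869/23^3⌋ = 0, terminating the sum). Summing: v_23(1869!) = 81 + 3 = 84.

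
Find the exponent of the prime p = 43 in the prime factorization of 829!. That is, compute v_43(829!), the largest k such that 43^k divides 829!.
v_43(829!) = 19

Legendre's formula: v_p(n!) = Σ_{k ≥ 1} ⌊n / p^k⌋. For p = 43, n = 829, the terms are:
  ⌊829/43^1⌋ = ⌊829/43⌋ = 19
(the next term ⌊829/43^2⌋ = 0, terminating the sum). Summing: v_43(829!) = 19 = 19.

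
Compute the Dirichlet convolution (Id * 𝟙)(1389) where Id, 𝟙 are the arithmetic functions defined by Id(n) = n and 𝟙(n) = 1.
(Id * 𝟙)(1389) = 1856

Divisors of 1389: [1, 3, 463, 1389]. For each d | 1389:
  d = 1: Id(1) · 𝟙(1389/1) = 1 · 1 = 1
  d = 3: Id(3) · 𝟙(1389/3) = 3 · 1 = 3
  d = 463: Id(463) · 𝟙(1389/463) = 463 · 1 = 463
  d = 1389: Id(1389) · 𝟙(1389/1389) = 1389 · 1 = 1389
Summing: (Id * 𝟙)(1389) = 1 + 3 + 463 + 1389 = 1856.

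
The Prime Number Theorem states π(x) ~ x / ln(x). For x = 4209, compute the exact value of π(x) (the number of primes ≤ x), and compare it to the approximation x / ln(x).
π(4209) = 575;  x/ln(x) ≈ 504.38;  relative error ≈ 12.28%.

Directly count primes up to 4209: π(4209) = 575. The PNT approximation gives 4209/ln(4209) ≈ 4209/8.34498 ≈ 504.38. Relative error (π(x) − x/ln(x)) / π(x) ≈ 12.28%; the approximation is known to undercount slightly (Li(x) is a better estimate).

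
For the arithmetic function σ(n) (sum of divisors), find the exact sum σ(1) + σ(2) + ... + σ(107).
Σ_{n ≤ 107} σ(n) = 9393

Compute σ(n) for each 1 ≤ n ≤ 107: σ(1) = 1, σ(2) = 3, σ(3) = 4, σ(4) = 7, σ(5) = 6, σ(6) = 12, σ(7) = 8, σ(8) = 15, σ(9) = 13, σ(10) = 18, σ(11) = 12, σ(12) = 28, σ(13) = 14, σ(14) = 24, σ(15) = 24, σ(16) = 31, σ(17) = 18, σ(18) = 39, σ(19) = 20, σ(20) = 42, σ(21) = 32, σ(22) = 36, σ(23) = 24, σ(24) = 60, σ(25) = 31, σ(26) = 42, σ(27) = 40, σ(28) = 56, σ(29) = 30, σ(30) = 72, σ(31) = 32, σ(32) = 63, σ(33) = 48, σ(34) = 54, σ(35) = 48, σ(36) = 91, σ(37) = 38, σ(38) = 60, σ(39) = 56, σ(40) = 90, σ(41) = 42, σ(42) = 96, σ(43) = 44, σ(44) = 84, σ(45) = 78, σ(46) = 72, σ(47) = 48, σ(48) = 124, σ(49) = 57, σ(50) = 93, σ(51) = 72, σ(52) = 98, σ(53) = 54, σ(54) = 120, σ(55) = 72, σ(56) = 120, σ(57) = 80, σ(58) = 90, σ(59) = 60, σ(60) = 168, σ(61) = 62, σ(62) = 96, σ(63) = 104, σ(64) = 127, σ(65) = 84, σ(66) = 144, σ(67) = 68, σ(68) = 126, σ(69) = 96, σ(70) = 144, σ(71) = 72, σ(72) = 195, σ(73) = 74, σ(74) = 114, σ(75) = 124, σ(76) = 140, σ(77) = 96, σ(78) = 168, σ(79) = 80, σ(80) = 186, σ(81) = 121, σ(82) = 126, σ(83) = 84, σ(84) = 224, σ(85) = 108, σ(86) = 132, σ(87) = 120, σ(88) = 180, σ(89) = 90, σ(90) = 234, σ(91) = 112, σ(92) = 168, σ(93) = 128, σ(94) = 144, σ(95) = 120, σ(96) = 252, σ(97) = 98, σ(98) = 171, σ(99) = 156, σ(100) = 217, σ(101) = 102, σ(102) = 216, σ(103) = 104, σ(104) = 210, σ(105) = 192, σ(106) = 162, σ(107) = 108. Summing all 107 values: 9393. (Average order: Σ_{n ≤ x} σ(n) ~ (π²/12) x². For x = 107, (π²/12)·107² ≈ 9416.43.)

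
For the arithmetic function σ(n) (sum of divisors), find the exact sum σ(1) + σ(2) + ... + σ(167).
Σ_{n ≤ 167} σ(n) = 22875

Compute σ(n) for each 1 ≤ n ≤ 167: σ(1) = 1, σ(2) = 3, σ(3) = 4, σ(4) = 7, σ(5) = 6, σ(6) = 12, σ(7) = 8, σ(8) = 15, σ(9) = 13, σ(10) = 18, σ(11) = 12, σ(12) = 28, σ(13) = 14, σ(14) = 24, σ(15) = 24, σ(16) = 31, σ(17) = 18, σ(18) = 39, σ(19) = 20, σ(20) = 42, σ(21) = 32, σ(22) = 36, σ(23) = 24, σ(24) = 60, σ(25) = 31, σ(26) = 42, σ(27) = 40, σ(28) = 56, σ(29) = 30, σ(30) = 72, σ(31) = 32, σ(32) = 63, σ(33) = 48, σ(34) = 54, σ(35) = 48, σ(36) = 91, σ(37) = 38, σ(38) = 60, σ(39) = 56, σ(40) = 90, σ(41) = 42, σ(42) = 96, σ(43) = 44, σ(44) = 84, σ(45) = 78, σ(46) = 72, σ(47) = 48, σ(48) = 124, σ(49) = 57, σ(50) = 93, σ(51) = 72, σ(52) = 98, σ(53) = 54, σ(54) = 120, σ(55) = 72, σ(56) = 120, σ(57) = 80, σ(58) = 90, σ(59) = 60, σ(60) = 168, σ(61) = 62, σ(62) = 96, σ(63) = 104, σ(64) = 127, σ(65) = 84, σ(66) = 144, σ(67) = 68, σ(68) = 126, σ(69) = 96, σ(70) = 144, σ(71) = 72, σ(72) = 195, σ(73) = 74, σ(74) = 114, σ(75) = 124, σ(76) = 140, σ(77) = 96, σ(78) = 168, σ(79) = 80, σ(80) = 186, σ(81) = 121, σ(82) = 126, σ(83) = 84, σ(84) = 224, σ(85) = 108, σ(86) = 132, σ(87) = 120, σ(88) = 180, σ(89) = 90, σ(90) = 234, σ(91) = 112, σ(92) = 168, σ(93) = 128, σ(94) = 144, σ(95) = 120, σ(96) = 252, σ(97) = 98, σ(98) = 171, σ(99) = 156, σ(100) = 217, σ(101) = 102, σ(102) = 216, σ(103) = 104, σ(104) = 210, σ(105) = 192, σ(106) = 162, σ(107) = 108, σ(108) = 280, σ(109) = 110, σ(110) = 216, σ(111) = 152, σ(112) = 248, σ(113) = 114, σ(114) = 240, σ(115) = 144, σ(116) = 210, σ(117) = 182, σ(118) = 180, σ(119) = 144, σ(120) = 360, σ(121) = 133, σ(122) = 186, σ(123) = 168, σ(124) = 224, σ(125) = 156, σ(126) = 312, σ(127) = 128, σ(128) = 255, σ(129) = 176, σ(130) = 252, σ(131) = 132, σ(132) = 336, σ(133) = 160, σ(134) = 204, σ(135) = 240, σ(136) = 270, σ(137) = 138, σ(138) = 288, σ(139) = 140, σ(140) = 336, σ(141) = 192, σ(142) = 216, σ(143) = 168, σ(144) = 403, σ(145) = 180, σ(146) = 222, σ(147) = 228, σ(148) = 266, σ(149) = 150, σ(150) = 372, σ(151) = 152, σ(152) = 300, σ(153) = 234, σ(154) = 288, σ(155) = 192, σ(156) = 392, σ(157) = 158, σ(158) = 240, σ(159) = 216, σ(160) = 378, σ(161) = 192, σ(162) = 363, σ(163) = 164, σ(164) = 294, σ(165) = 288, σ(166) = 252, σ(167) = 168. Summing all 167 values: 22875. (Average order: Σ_{n ≤ x} σ(n) ~ (π²/12) x². For x = 167, (π²/12)·167² ≈ 22937.78.)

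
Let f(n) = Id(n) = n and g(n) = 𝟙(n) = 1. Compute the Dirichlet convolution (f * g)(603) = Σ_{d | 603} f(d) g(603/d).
(Id * 𝟙)(603) = 884

Divisors of 603: [1, 3, 9, 67, 201, 603]. For each d | 603:
  d = 1: Id(1) · 𝟙(603/1) = 1 · 1 = 1
  d = 3: Id(3) · 𝟙(603/3) = 3 · 1 = 3
  d = 9: Id(9) · 𝟙(603/9) = 9 · 1 = 9
  d = 67: Id(67) · 𝟙(603/67) = 67 · 1 = 67
  d = 201: Id(201) · 𝟙(603/201) = 201 · 1 = 201
  d = 603: Id(603) · 𝟙(603/603) = 603 · 1 = 603
Summing: (Id * 𝟙)(603) = 1 + 3 + 9 + 67 + 201 + 603 = 884.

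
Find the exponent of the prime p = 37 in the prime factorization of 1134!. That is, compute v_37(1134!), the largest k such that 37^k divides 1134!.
v_37(1134!) = 30

Legendre's formula: v_p(n!) = Σ_{k ≥ 1} ⌊n / p^k⌋. For p = 37, n = 1134, the terms are:
  ⌊1134/37^1⌋ = ⌊1134/37⌋ = 30
(the next term ⌊1134/37^2⌋ = 0, terminating the sum). Summing: v_37(1134!) = 30 = 30.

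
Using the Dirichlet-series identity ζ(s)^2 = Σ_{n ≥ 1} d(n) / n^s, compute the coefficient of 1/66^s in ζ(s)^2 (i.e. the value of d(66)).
d(66) = 8

ζ(s)^2 = (Σ 1/m^s)(Σ 1/k^s). The coefficient of 1/n^s in the product is the number of ordered pairs (m, k) with mk = n, which equals d(n). For n = 66, divisors are [1, 2, 3, 6, 11, 22, 33, 66], so d(66) = 8.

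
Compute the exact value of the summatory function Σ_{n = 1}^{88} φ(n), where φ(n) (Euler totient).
Σ_{n ≤ 88} φ(n) = 2368

Compute φ(n) for each 1 ≤ n ≤ 88: φ(1) = 1, φ(2) = 1, φ(3) = 2, φ(4) = 2, φ(5) = 4, φ(6) = 2, φ(7) = 6, φ(8) = 4, φ(9) = 6, φ(10) = 4, φ(11) = 10, φ(12) = 4, φ(13) = 12, φ(14) = 6, φ(15) = 8, φ(16) = 8, φ(17) = 16, φ(18) = 6, φ(19) = 18, φ(20) = 8, φ(21) = 12, φ(22) = 10, φ(23) = 22, φ(24) = 8, φ(25) = 20, φ(26) = 12, φ(27) = 18, φ(28) = 12, φ(29) = 28, φ(30) = 8, φ(31) = 30, φ(32) = 16, φ(33) = 20, φ(34) = 16, φ(35) = 24, φ(36) = 12, φ(37) = 36, φ(38) = 18, φ(39) = 24, φ(40) = 16, φ(41) = 40, φ(42) = 12, φ(43) = 42, φ(44) = 20, φ(45) = 24, φ(46) = 22, φ(47) = 46, φ(48) = 16, φ(49) = 42, φ(50) = 20, φ(51) = 32, φ(52) = 24, φ(53) = 52, φ(54) = 18, φ(55) = 40, φ(56) = 24, φ(57) = 36, φ(58) = 28, φ(59) = 58, φ(60) = 16, φ(61) = 60, φ(62) = 30, φ(63) = 36, φ(64) = 32, φ(65) = 48, φ(66) = 20, φ(67) = 66, φ(68) = 32, φ(69) = 44, φ(70) = 24, φ(71) = 70, φ(72) = 24, φ(73) = 72, φ(74) = 36, φ(75) = 40, φ(76) = 36, φ(77) = 60, φ(78) = 24, φ(79) = 78, φ(80) = 32, φ(81) = 54, φ(82) = 40, φ(83) = 82, φ(84) = 24, φ(85) = 64, φ(86) = 42, φ(87) = 56, φ(88) = 40. Summing all 88 values: 2368. (Average order: Σ_{n ≤ x} φ(n) ~ (3/π²) x². For x = 88, (3/π²)·88² ≈ 2353.89.)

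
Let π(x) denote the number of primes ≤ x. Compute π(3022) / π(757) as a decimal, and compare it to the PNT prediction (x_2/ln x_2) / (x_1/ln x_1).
π(3022)/π(757) = 433/134 ≈ 3.2313;  PNT prediction ≈ 3.3025.

π(757) = 134 and π(3022) = 433, so π(3022)/π(757) ≈ 3.2313. The PNT-predicted ratio is (3022/ln(3022)) / (757/ln(757)) ≈ 3.3025. The two agree to within a few percent, as expected.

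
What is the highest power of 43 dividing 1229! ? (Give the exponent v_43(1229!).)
v_43(1229!) = 28

Legendre's formula: v_p(n!) = Σ_{k ≥ 1} ⌊n / p^k⌋. For p = 43, n = 1229, the terms are:
  ⌊1229/43^1⌋ = ⌊1229/43⌋ = 28
(the next term ⌊1229/43^2⌋ = 0, terminating the sum). Summing: v_43(1229!) = 28 = 28.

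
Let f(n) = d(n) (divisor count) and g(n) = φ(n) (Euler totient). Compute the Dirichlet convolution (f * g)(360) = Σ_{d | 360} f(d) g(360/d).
(d * φ)(360) = 1170

Divisors of 360: [1, 2, 3, 4, 5, 6, 8, 9, 10, 12, 15, 18, 20, 24, 30, 36, 40, 45, 60, 72, 90, 120, 180, 360]. For each d | 360:
  d = 1: d(1) · φ(360/1) = 1 · 96 = 96
  d = 2: d(2) · φ(360/2) = 2 · 48 = 96
  d = 3: d(3) · φ(360/3) = 2 · 32 = 64
  d = 4: d(4) · φ(360/4) = 3 · 24 = 72
  d = 5: d(5) · φ(360/5) = 2 · 24 = 48
  d = 6: d(6) · φ(360/6) = 4 · 16 = 64
  d = 8: d(8) · φ(360/8) = 4 · 24 = 96
  d = 9: d(9) · φ(360/9) = 3 · 16 = 48
  d = 10: d(10) · φ(360/10) = 4 · 12 = 48
  d = 12: d(12) · φ(360/12) = 6 · 8 = 48
  d = 15: d(15) · φ(360/15) = 4 · 8 = 32
  d = 18: d(18) · φ(360/18) = 6 · 8 = 48
  d = 20: d(20) · φ(360/20) = 6 · 6 = 36
  d = 24: d(24) · φ(360/24) = 8 · 8 = 64
  d = 30: d(30) · φ(360/30) = 8 · 4 = 32
  d = 36: d(36) · φ(360/36) = 9 · 4 = 36
  d = 40: d(40) · φ(360/40) = 8 · 6 = 48
  d = 45: d(45) · φ(360/45) = 6 · 4 = 24
  d = 60: d(60) · φ(360/60) = 12 · 2 = 24
  d = 72: d(72) · φ(360/72) = 12 · 4 = 48
  d = 90: d(90) · φ(360/90) = 12 · 2 = 24
  d = 120: d(120) · φ(360/120) = 16 · 2 = 32
  d = 180: d(180) · φ(360/180) = 18 · 1 = 18
  d = 360: d(360) · φ(360/360) = 24 · 1 = 24
Summing: (d * φ)(360) = 96 + 96 + 64 + 72 + 48 + 64 + 96 + 48 + 48 + 48 + 32 + 48 + 36 + 64 + 32 + 36 + 48 + 24 + 24 + 48 + 24 + 32 + 18 + 24 = 1170.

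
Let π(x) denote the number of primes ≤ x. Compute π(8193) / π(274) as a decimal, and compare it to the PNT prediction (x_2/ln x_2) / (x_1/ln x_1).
π(8193)/π(274) = 1028/58 ≈ 17.7241;  PNT prediction ≈ 18.6261.

π(274) = 58 and π(8193) = 1028, so π(8193)/π(274) ≈ 17.7241. The PNT-predicted ratio is (8193/ln(8193)) / (274/ln(274)) ≈ 18.6261. The two agree to within a few percent, as expected.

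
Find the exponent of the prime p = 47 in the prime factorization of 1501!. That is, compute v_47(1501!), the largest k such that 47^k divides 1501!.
v_47(1501!) = 31

Legendre's formula: v_p(n!) = Σ_{k ≥ 1} ⌊n / p^k⌋. For p = 47, n = 1501, the terms are:
  ⌊1501/47^1⌋ = ⌊1501/47⌋ = 31
(the next term ⌊1501/47^2⌋ = 0, terminating the sum). Summing: v_47(1501!) = 31 = 31.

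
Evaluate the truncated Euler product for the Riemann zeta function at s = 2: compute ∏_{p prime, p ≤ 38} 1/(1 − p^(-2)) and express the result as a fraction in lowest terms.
∏ = 5974606913975783369/3652034743605657600

The primes p ≤ 38 are [2, 3, 5, 7, 11, 13, 17, 19, 23, 29, 31, 37]. For each prime, (1 − 1/p^2)^(-1) = p^2 / (p^2 − 1). The product is (1 − 1/2^2)^(-1), (1 − 1/3^2)^(-1), (1 − 1/5^2)^(-1), (1 − 1/7^2)^(-1), (1 − 1/11^2)^(-1), (1 − 1/13^2)^(-1), (1 − 1/17^2)^(-1), (1 − 1/19^2)^(-1), (1 − 1/23^2)^(-1), (1 − 1/29^2)^(-1), (1 − 1/31^2)^(-1), (1 − 1/37^2)^(-1) = ∏ p^2 / (p^2 − 1) = 5974606913975783369/3652034743605657600.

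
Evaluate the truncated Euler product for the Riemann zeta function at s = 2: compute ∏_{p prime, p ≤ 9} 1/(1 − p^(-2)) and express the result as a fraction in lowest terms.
∏ = 1225/768

The primes p ≤ 9 are [2, 3, 5, 7]. For each prime, (1 − 1/p^2)^(-1) = p^2 / (p^2 − 1). The product is (1 − 1/2^2)^(-1), (1 − 1/3^2)^(-1), (1 − 1/5^2)^(-1), (1 − 1/7^2)^(-1) = ∏ p^2 / (p^2 − 1) = 1225/768.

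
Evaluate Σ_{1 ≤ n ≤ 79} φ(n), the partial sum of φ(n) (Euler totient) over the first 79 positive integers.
Σ_{n ≤ 79} φ(n) = 1934

Compute φ(n) for each 1 ≤ n ≤ 79: φ(1) = 1, φ(2) = 1, φ(3) = 2, φ(4) = 2, φ(5) = 4, φ(6) = 2, φ(7) = 6, φ(8) = 4, φ(9) = 6, φ(10) = 4, φ(11) = 10, φ(12) = 4, φ(13) = 12, φ(14) = 6, φ(15) = 8, φ(16) = 8, φ(17) = 16, φ(18) = 6, φ(19) = 18, φ(20) = 8, φ(21) = 12, φ(22) = 10, φ(23) = 22, φ(24) = 8, φ(25) = 20, φ(26) = 12, φ(27) = 18, φ(28) = 12, φ(29) = 28, φ(30) = 8, φ(31) = 30, φ(32) = 16, φ(33) = 20, φ(34) = 16, φ(35) = 24, φ(36) = 12, φ(37) = 36, φ(38) = 18, φ(39) = 24, φ(40) = 16, φ(41) = 40, φ(42) = 12, φ(43) = 42, φ(44) = 20, φ(45) = 24, φ(46) = 22, φ(47) = 46, φ(48) = 16, φ(49) = 42, φ(50) = 20, φ(51) = 32, φ(52) = 24, φ(53) = 52, φ(54) = 18, φ(55) = 40, φ(56) = 24, φ(57) = 36, φ(58) = 28, φ(59) = 58, φ(60) = 16, φ(61) = 60, φ(62) = 30, φ(63) = 36, φ(64) = 32, φ(65) = 48, φ(66) = 20, φ(67) = 66, φ(68) = 32, φ(69) = 44, φ(70) = 24, φ(71) = 70, φ(72) = 24, φ(73) = 72, φ(74) = 36, φ(75) = 40, φ(76) = 36, φ(77) = 60, φ(78) = 24, φ(79) = 78. Summing all 79 values: 1934. (Average order: Σ_{n ≤ x} φ(n) ~ (3/π²) x². For x = 79, (3/π²)·79² ≈ 1897.04.)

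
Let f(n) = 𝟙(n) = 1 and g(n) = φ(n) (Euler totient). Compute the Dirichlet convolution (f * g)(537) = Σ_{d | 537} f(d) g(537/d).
(𝟙 * φ)(537) = 537

Divisors of 537: [1, 3, 179, 537]. For each d | 537:
  d = 1: 𝟙(1) · φ(537/1) = 1 · 356 = 356
  d = 3: 𝟙(3) · φ(537/3) = 1 · 178 = 178
  d = 179: 𝟙(179) · φ(537/179) = 1 · 2 = 2
  d = 537: 𝟙(537) · φ(537/537) = 1 · 1 = 1
Summing: (𝟙 * φ)(537) = 356 + 178 + 2 + 1 = 537.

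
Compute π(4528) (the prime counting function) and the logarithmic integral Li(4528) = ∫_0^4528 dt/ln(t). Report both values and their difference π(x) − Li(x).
π(4528) = 615;  Li(4528) ≈ 628.54;  π(x) − Li(x) ≈ -13.54.

Direct count of primes ≤ 4528 gives π(4528) = 615. Numerical evaluation of the logarithmic integral gives Li(4528) ≈ 628.54. The difference π(x) − Li(x) ≈ -13.54 is typically negative for small/moderate x (Li(x) overestimates), though Littlewood's theorem shows this sign changes infinitely often.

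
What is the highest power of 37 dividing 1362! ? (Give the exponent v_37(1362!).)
v_37(1362!) = 36

Legendre's formula: v_p(n!) = Σ_{k ≥ 1} ⌊n / p^k⌋. For p = 37, n = 1362, the terms are:
  ⌊1362/37^1⌋ = ⌊1362/37⌋ = 36
(the next term ⌊1362/37^2⌋ = 0, terminating the sum). Summing: v_37(1362!) = 36 = 36.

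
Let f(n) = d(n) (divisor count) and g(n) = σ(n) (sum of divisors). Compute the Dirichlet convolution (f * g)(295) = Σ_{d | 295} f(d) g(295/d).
(d * σ)(295) = 496

Divisors of 295: [1, 5, 59, 295]. For each d | 295:
  d = 1: d(1) · σ(295/1) = 1 · 360 = 360
  d = 5: d(5) · σ(295/5) = 2 · 60 = 120
  d = 59: d(59) · σ(295/59) = 2 · 6 = 12
  d = 295: d(295) · σ(295/295) = 4 · 1 = 4
Summing: (d * σ)(295) = 360 + 120 + 12 + 4 = 496.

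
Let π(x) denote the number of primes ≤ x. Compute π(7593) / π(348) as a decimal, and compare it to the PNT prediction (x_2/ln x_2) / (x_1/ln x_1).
π(7593)/π(348) = 965/69 ≈ 13.9855;  PNT prediction ≈ 14.2909.

π(348) = 69 and π(7593) = 965, so π(7593)/π(348) ≈ 13.9855. The PNT-predicted ratio is (7593/ln(7593)) / (348/ln(348)) ≈ 14.2909. The two agree to within a few percent, as expected.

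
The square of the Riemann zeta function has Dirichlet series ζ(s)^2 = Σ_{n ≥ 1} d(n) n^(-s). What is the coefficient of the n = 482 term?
d(482) = 4

ζ(s)^2 = (Σ 1/m^s)(Σ 1/k^s). The coefficient of 1/n^s in the product is the number of ordered pairs (m, k) with mk = n, which equals d(n). For n = 482, divisors are [1, 2, 241, 482], so d(482) = 4.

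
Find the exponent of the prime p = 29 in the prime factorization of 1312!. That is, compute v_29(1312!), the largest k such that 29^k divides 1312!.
v_29(1312!) = 46

Legendre's formula: v_p(n!) = Σ_{k ≥ 1} ⌊n / p^k⌋. For p = 29, n = 1312, the terms are:
  ⌊1312/29^1⌋ = ⌊1312/29⌋ = 45
  ⌊1312/29^2⌋ = ⌊1312/841⌋ = 1
(the next term ⌊1312/29^3⌋ = 0, terminating the sum). Summing: v_29(1312!) = 45 + 1 = 46.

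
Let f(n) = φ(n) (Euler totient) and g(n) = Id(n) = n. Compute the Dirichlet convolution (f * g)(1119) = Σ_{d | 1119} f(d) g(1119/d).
(φ * Id)(1119) = 3725

Divisors of 1119: [1, 3, 373, 1119]. For each d | 1119:
  d = 1: φ(1) · Id(1119/1) = 1 · 1119 = 1119
  d = 3: φ(3) · Id(1119/3) = 2 · 373 = 746
  d = 373: φ(373) · Id(1119/373) = 372 · 3 = 1116
  d = 1119: φ(1119) · Id(1119/1119) = 744 · 1 = 744
Summing: (φ * Id)(1119) = 1119 + 746 + 1116 + 744 = 3725.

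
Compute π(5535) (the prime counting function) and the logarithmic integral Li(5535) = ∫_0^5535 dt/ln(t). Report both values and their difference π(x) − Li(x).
π(5535) = 732;  Li(5535) ≈ 746.72;  π(x) − Li(x) ≈ -14.72.

Direct count of primes ≤ 5535 gives π(5535) = 732. Numerical evaluation of the logarithmic integral gives Li(5535) ≈ 746.72. The difference π(x) − Li(x) ≈ -14.72 is typically negative for small/moderate x (Li(x) overestimates), though Littlewood's theorem shows this sign changes infinitely often.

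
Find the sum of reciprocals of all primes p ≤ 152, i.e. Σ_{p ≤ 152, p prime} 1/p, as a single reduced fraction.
Σ 1/p = 426559540131011718238816115585684956391671166781102121476137/225319534991831177328890236228992001350685163362356544091910

π(152) = 36, so the primes ≤ 152 are [2, 3, 5, 7, 11, 13, 17, 19, 23, 29, 31, 37, 41, 43, 47, 53, 59, 61, 67, 71, 73, 79, 83, 89, 97, 101, 103, 107, 109, 113, 127, 131, 137, 139, 149, 151]. Summing 1/p over these primes: 426559540131011718238816115585684956391671166781102121476137/225319534991831177328890236228992001350685163362356544091910 ≈ 1.8931. Mertens estimate ln ln(152) + 0.2615 ≈ 1.8757.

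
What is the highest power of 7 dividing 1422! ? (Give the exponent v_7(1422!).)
v_7(1422!) = 236

Legendre's formula: v_p(n!) = Σ_{k ≥ 1} ⌊n / p^k⌋. For p = 7, n = 1422, the terms are:
  ⌊1422/7^1⌋ = ⌊1422/7⌋ = 203
  ⌊1422/7^2⌋ = ⌊1422/49⌋ = 29
  ⌊1422/7^3⌋ = ⌊1422/343⌋ = 4
(the next term ⌊1422/7^4⌋ = 0, terminating the sum). Summing: v_7(1422!) = 203 + 29 + 4 = 236.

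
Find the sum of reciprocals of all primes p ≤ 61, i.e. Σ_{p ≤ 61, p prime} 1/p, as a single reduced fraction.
Σ 1/p = 201015517717077830328949/117288381359406970983270

π(61) = 18, so the primes ≤ 61 are [2, 3, 5, 7, 11, 13, 17, 19, 23, 29, 31, 37, 41, 43, 47, 53, 59, 61]. Summing 1/p over these primes: 201015517717077830328949/117288381359406970983270 ≈ 1.7139. Mertens estimate ln ln(61) + 0.2615 ≈ 1.6751.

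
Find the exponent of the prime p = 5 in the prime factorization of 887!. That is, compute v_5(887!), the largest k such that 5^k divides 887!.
v_5(887!) = 220

Legendre's formula: v_p(n!) = Σ_{k ≥ 1} ⌊n / p^k⌋. For p = 5, n = 887, the terms are:
  ⌊887/5^1⌋ = ⌊887/5⌋ = 177
  ⌊887/5^2⌋ = ⌊887/25⌋ = 35
  ⌊887/5^3⌋ = ⌊887/125⌋ = 7
  ⌊887/5^4⌋ = ⌊887/625⌋ = 1
(the next term ⌊887/5^5⌋ = 0, terminating the sum). Summing: v_5(887!) = 177 + 35 + 7 + 1 = 220.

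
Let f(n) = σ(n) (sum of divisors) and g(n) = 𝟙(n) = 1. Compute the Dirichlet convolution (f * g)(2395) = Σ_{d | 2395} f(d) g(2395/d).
(σ * 𝟙)(2395) = 3367

Divisors of 2395: [1, 5, 479, 2395]. For each d | 2395:
  d = 1: σ(1) · 𝟙(2395/1) = 1 · 1 = 1
  d = 5: σ(5) · 𝟙(2395/5) = 6 · 1 = 6
  d = 479: σ(479) · 𝟙(2395/479) = 480 · 1 = 480
  d = 2395: σ(2395) · 𝟙(2395/2395) = 2880 · 1 = 2880
Summing: (σ * 𝟙)(2395) = 1 + 6 + 480 + 2880 = 3367.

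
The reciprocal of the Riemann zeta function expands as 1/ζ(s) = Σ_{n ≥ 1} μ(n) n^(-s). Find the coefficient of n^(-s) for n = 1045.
μ(1045) = -1

Factor n = 1045 = 5 · 11 · 19. μ(n) = 0 if any exponent ≥ 2 (not squarefree); otherwise μ(n) = (−1)^{ω(n)} where ω(n) is the number of distinct prime factors. Applying: μ(1045) = -1.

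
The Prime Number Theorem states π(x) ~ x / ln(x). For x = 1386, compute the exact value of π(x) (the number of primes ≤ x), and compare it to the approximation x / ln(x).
π(1386) = 221;  x/ln(x) ≈ 191.59;  relative error ≈ 13.31%.

Directly count primes up to 1386: π(1386) = 221. The PNT approximation gives 1386/ln(1386) ≈ 1386/7.23418 ≈ 191.59. Relative error (π(x) − x/ln(x)) / π(x) ≈ 13.31%; the approximation is known to undercount slightly (Li(x) is a better estimate).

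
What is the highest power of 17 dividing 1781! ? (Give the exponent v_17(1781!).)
v_17(1781!) = 110

Legendre's formula: v_p(n!) = Σ_{k ≥ 1} ⌊n / p^k⌋. For p = 17, n = 1781, the terms are:
  ⌊1781/17^1⌋ = ⌊1781/17⌋ = 104
  ⌊1781/17^2⌋ = ⌊1781/289⌋ = 6
(the next term ⌊1781/17^3⌋ = 0, terminating the sum). Summing: v_17(1781!) = 104 + 6 = 110.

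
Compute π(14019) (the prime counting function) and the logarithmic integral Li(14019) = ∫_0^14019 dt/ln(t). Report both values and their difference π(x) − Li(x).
π(14019) = 1654;  Li(14019) ≈ 1674.25;  π(x) − Li(x) ≈ -20.25.

Direct count of primes ≤ 14019 gives π(14019) = 1654. Numerical evaluation of the logarithmic integral gives Li(14019) ≈ 1674.25. The difference π(x) − Li(x) ≈ -20.25 is typically negative for small/moderate x (Li(x) overestimates), though Littlewood's theorem shows this sign changes infinitely often.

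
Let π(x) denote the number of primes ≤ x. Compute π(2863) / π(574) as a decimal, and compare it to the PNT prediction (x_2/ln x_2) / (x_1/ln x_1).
π(2863)/π(574) = 416/105 ≈ 3.9619;  PNT prediction ≈ 3.9808.

π(574) = 105 and π(2863) = 416, so π(2863)/π(574) ≈ 3.9619. The PNT-predicted ratio is (2863/ln(2863)) / (574/ln(574)) ≈ 3.9808. The two agree to within a few percent, as expected.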